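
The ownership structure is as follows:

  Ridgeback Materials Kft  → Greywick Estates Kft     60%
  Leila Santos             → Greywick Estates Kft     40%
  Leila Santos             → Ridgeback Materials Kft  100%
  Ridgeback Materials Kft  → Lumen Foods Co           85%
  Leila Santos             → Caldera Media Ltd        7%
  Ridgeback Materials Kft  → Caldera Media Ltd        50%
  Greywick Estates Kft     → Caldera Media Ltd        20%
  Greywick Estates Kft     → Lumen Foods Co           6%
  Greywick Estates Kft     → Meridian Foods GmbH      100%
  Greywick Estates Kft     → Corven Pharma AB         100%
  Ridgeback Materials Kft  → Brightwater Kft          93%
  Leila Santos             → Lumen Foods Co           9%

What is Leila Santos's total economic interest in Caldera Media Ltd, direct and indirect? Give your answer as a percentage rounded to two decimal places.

Leila reaches Caldera along 4 paths.
Via Ridgeback: 100% × 50% = 50%.
Direct stake: 7% = 7%.
Via Greywick: 40% × 20% = 8%.
Via Ridgeback → Greywick: 100% × 60% × 20% = 12%.
Total: 50% + 7% + 8% + 12% = 77%.
Rounded: 77.00%.

77.00%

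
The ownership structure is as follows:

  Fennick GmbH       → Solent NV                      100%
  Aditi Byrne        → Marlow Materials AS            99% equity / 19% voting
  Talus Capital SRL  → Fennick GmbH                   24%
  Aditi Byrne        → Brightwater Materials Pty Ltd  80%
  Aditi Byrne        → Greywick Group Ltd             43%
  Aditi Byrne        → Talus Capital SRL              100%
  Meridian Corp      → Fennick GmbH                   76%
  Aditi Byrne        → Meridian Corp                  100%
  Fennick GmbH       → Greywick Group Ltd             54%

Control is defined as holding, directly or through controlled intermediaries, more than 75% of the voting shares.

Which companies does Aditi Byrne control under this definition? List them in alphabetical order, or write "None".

Aditi holds 80% of Brightwater, so Aditi controls Brightwater.
Aditi holds 100% of Meridian, so Aditi controls Meridian.
Aditi holds 100% of Talus, so Aditi controls Talus.
Talus and Meridian together hold 24% + 76% = 100% of Fennick, so Aditi controls Fennick.
Fennick holds 100% of Solent, so Aditi controls Solent.
Fennick and Aditi together hold 54% + 43% = 97% of Greywick, so Aditi controls Greywick.
No other company's threshold is met.

Brightwater Materials Pty Ltd, Fennick GmbH, Greywick Group Ltd, Meridian Corp, Solent NV, Talus Capital SRL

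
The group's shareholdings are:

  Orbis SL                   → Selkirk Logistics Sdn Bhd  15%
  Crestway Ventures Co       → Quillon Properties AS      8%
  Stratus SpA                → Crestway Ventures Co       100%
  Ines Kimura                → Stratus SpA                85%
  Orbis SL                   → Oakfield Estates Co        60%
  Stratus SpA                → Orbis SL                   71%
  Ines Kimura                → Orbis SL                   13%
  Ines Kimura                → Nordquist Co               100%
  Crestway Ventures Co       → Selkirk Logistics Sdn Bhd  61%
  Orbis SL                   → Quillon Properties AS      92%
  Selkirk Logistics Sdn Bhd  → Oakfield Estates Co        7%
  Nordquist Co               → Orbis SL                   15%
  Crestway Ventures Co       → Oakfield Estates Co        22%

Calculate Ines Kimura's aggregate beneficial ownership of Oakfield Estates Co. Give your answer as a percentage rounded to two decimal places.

76.27%

Ines reaches Oakfield along 8 paths.
Via Stratus → Crestway → Selkirk: 85% × 100% × 61% × 7% = 3.6295%.
Via Orbis → Selkirk: 13% × 15% × 7% = 0.1365%.
Via Stratus → Orbis → Selkirk: 85% × 71% × 15% × 7% = 0.633675%.
Via Nordquist → Orbis → Selkirk: 100% × 15% × 15% × 7% = 0.1575%.
Via Orbis: 13% × 60% = 7.8%.
Via Stratus → Orbis: 85% × 71% × 60% = 36.21%.
Via Nordquist → Orbis: 100% × 15% × 60% = 9%.
Via Stratus → Crestway: 85% × 100% × 22% = 18.7%.
Total: 3.6295% + 0.1365% + 0.633675% + 0.1575% + 7.8% + 36.21% + 9% + 18.7% = 76.267175%.
Rounded: 76.27%.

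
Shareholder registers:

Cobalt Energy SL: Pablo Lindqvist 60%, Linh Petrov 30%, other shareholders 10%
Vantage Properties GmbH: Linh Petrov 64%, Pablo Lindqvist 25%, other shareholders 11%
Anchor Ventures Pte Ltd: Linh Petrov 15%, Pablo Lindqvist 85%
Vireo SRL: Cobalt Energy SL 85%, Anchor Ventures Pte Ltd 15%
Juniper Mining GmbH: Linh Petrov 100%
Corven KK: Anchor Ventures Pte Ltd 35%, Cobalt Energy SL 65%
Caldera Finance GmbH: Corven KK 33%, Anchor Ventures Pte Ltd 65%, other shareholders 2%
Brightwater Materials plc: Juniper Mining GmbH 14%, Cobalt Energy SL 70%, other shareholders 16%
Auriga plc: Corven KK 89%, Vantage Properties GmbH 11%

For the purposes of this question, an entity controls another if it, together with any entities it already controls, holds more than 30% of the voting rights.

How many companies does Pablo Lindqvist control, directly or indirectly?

7

Pablo holds 60% of Cobalt, so Pablo controls Cobalt.
Pablo holds 85% of Anchor, so Pablo controls Anchor.
Cobalt and Anchor together hold 85% + 15% = 100% of Vireo, so Pablo controls Vireo.
Anchor and Cobalt together hold 35% + 65% = 100% of Corven, so Pablo controls Corven.
Corven and Anchor together hold 33% + 65% = 98% of Caldera, so Pablo controls Caldera.
Cobalt holds 70% of Brightwater, so Pablo controls Brightwater.
Corven holds 89% of Auriga, so Pablo controls Auriga.
No other company's threshold is met.
Pablo controls 7 companies.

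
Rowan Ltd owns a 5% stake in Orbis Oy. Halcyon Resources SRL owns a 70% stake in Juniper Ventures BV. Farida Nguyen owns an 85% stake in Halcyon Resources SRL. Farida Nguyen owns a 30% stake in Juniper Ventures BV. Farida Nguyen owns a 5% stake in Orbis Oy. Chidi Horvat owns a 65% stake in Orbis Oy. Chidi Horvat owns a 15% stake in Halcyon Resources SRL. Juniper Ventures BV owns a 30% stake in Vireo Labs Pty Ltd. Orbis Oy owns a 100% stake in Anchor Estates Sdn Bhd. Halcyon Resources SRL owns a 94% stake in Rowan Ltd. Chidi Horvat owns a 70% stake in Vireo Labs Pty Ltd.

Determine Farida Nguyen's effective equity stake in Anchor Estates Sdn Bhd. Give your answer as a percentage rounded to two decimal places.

Farida reaches Anchor along 2 paths.
Via Orbis: 5% × 100% = 5%.
Via Halcyon → Rowan → Orbis: 85% × 94% × 5% × 100% = 3.995%.
Total: 5% + 3.995% = 8.995%.
Rounded: 9.00%.

9.00%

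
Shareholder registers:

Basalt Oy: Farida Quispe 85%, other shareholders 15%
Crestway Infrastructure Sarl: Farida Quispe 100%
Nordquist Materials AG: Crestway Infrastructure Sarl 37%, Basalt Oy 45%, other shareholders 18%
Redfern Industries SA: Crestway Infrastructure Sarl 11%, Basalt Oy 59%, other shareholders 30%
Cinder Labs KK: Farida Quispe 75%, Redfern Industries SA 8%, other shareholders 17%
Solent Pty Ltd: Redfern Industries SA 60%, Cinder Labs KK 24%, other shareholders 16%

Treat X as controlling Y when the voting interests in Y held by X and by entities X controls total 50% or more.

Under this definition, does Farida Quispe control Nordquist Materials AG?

Yes

Farida holds 85% of Basalt, so Farida controls Basalt.
Farida holds 100% of Crestway, so Farida controls Crestway.
Crestway and Basalt together hold 37% + 45% = 82% of Nordquist, so Farida controls Nordquist.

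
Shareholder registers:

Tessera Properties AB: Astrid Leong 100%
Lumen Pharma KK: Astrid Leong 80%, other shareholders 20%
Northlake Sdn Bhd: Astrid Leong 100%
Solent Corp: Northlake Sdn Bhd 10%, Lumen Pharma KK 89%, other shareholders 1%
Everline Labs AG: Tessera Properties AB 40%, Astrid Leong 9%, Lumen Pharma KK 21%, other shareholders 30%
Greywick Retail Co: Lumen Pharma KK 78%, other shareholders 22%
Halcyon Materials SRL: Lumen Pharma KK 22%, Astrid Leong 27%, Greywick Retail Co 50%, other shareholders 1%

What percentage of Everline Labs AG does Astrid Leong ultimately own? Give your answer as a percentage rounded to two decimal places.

Astrid reaches Everline along 3 paths.
Via Tessera: 100% × 40% = 40%.
Direct stake: 9% = 9%.
Via Lumen: 80% × 21% = 16.8%.
Total: 40% + 9% + 16.8% = 65.8%.
Rounded: 65.80%.

65.80%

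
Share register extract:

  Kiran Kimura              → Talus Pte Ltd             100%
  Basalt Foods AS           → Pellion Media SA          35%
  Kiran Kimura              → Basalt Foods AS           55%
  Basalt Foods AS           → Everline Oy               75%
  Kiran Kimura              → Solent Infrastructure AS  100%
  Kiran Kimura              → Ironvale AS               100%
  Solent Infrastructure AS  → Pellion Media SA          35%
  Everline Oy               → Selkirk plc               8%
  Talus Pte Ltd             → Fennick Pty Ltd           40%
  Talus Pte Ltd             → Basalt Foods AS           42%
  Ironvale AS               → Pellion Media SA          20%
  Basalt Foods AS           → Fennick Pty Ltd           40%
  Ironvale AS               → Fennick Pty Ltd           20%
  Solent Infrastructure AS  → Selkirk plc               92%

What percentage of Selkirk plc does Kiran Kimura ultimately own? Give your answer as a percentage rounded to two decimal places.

97.82%

Kiran reaches Selkirk along 3 paths.
Via Talus → Basalt → Everline: 100% × 42% × 75% × 8% = 2.52%.
Via Basalt → Everline: 55% × 75% × 8% = 3.3%.
Via Solent: 100% × 92% = 92%.
Total: 2.52% + 3.3% + 92% = 97.82%.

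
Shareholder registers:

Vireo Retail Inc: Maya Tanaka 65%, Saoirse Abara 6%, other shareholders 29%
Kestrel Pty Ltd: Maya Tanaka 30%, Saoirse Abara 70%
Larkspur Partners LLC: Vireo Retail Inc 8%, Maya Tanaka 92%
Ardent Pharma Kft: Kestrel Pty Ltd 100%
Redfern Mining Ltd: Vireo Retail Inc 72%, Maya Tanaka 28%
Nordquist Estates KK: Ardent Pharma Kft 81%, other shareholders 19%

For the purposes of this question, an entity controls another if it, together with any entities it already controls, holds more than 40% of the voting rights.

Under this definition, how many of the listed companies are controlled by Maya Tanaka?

3

Maya holds 65% of Vireo, so Maya controls Vireo.
Vireo and Maya together hold 8% + 92% = 100% of Larkspur, so Maya controls Larkspur.
Vireo and Maya together hold 72% + 28% = 100% of Redfern, so Maya controls Redfern.
No other company's threshold is met.
Maya controls 3 companies.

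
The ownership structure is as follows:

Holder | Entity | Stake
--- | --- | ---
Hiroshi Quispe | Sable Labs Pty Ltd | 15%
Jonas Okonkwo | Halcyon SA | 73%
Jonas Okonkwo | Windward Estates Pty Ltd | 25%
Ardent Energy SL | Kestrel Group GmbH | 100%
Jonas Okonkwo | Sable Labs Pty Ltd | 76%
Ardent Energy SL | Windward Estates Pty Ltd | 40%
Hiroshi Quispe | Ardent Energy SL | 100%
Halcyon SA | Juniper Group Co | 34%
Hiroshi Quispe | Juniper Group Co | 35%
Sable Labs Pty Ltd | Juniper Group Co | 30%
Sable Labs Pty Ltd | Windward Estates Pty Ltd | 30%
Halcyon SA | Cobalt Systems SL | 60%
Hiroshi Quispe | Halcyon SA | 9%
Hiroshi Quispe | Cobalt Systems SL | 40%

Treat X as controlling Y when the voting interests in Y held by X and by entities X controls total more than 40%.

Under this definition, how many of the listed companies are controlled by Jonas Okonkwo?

5

Jonas holds 76% of Sable, so Jonas controls Sable.
Jonas holds 73% of Halcyon, so Jonas controls Halcyon.
Jonas and Sable together hold 25% + 30% = 55% of Windward, so Jonas controls Windward.
Halcyon and Sable together hold 34% + 30% = 64% of Juniper, so Jonas controls Juniper.
Halcyon holds 60% of Cobalt, so Jonas controls Cobalt.
No other company's threshold is met.
Jonas controls 5 companies.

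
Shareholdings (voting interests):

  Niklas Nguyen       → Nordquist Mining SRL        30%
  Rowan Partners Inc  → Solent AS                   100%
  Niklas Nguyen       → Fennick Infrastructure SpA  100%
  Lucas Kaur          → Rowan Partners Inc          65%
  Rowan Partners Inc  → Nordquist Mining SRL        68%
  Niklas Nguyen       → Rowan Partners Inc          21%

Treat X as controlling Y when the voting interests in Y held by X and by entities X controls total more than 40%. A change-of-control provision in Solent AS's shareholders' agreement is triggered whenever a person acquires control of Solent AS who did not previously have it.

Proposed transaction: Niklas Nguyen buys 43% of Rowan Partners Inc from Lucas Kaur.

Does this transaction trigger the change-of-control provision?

The purchase adds only to Niklas's holdings (Lucas's stake shrinks), so Niklas is the only person who could newly come to control Solent.
Niklas holds 100% of Fennick, so Niklas controls Fennick.
Neither Niklas nor any entity Niklas controls holds any voting interest in Solent.
So before the transaction, Niklas does not control Solent.
After the purchase, Niklas's direct stake in Rowan rises to 21% + 43% = 64%, and Lucas's stake falls to 22%.
Niklas holds 64% of Rowan, so Niklas controls Rowan.
Rowan holds 100% of Solent, so Niklas controls Solent.
Niklas did not control Solent before and does after, so the clause is triggered.

Yes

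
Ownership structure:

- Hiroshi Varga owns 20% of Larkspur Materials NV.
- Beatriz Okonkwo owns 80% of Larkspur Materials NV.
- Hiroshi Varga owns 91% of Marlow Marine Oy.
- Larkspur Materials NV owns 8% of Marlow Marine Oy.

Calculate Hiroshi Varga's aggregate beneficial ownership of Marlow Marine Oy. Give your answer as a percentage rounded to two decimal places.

92.60%

Hiroshi reaches Marlow along 2 paths.
Direct stake: 91% = 91%.
Via Larkspur: 20% × 8% = 1.6%.
Total: 91% + 1.6% = 92.6%.
Rounded: 92.60%.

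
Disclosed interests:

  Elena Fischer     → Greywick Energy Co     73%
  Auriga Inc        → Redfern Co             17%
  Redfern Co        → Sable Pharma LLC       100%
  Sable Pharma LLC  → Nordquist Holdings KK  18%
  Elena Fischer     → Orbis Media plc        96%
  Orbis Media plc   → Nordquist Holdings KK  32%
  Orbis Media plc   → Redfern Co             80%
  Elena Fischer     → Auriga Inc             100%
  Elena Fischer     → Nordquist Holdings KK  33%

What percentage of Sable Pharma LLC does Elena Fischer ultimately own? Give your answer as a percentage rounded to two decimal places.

Elena reaches Sable along 2 paths.
Via Orbis → Redfern: 96% × 80% × 100% = 76.8%.
Via Auriga → Redfern: 100% × 17% × 100% = 17%.
Total: 76.8% + 17% = 93.8%.
Rounded: 93.80%.

93.80%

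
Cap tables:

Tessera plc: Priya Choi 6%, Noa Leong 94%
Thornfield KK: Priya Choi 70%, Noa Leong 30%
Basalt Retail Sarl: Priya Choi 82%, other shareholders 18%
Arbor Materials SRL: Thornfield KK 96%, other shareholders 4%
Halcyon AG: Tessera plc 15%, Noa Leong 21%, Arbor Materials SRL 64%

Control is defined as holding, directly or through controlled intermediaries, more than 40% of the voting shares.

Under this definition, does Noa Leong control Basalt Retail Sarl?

No

Noa holds 94% of Tessera, so Noa controls Tessera.
Neither Noa nor any entity Noa controls holds any voting interest in Basalt.
So Noa does not control Basalt.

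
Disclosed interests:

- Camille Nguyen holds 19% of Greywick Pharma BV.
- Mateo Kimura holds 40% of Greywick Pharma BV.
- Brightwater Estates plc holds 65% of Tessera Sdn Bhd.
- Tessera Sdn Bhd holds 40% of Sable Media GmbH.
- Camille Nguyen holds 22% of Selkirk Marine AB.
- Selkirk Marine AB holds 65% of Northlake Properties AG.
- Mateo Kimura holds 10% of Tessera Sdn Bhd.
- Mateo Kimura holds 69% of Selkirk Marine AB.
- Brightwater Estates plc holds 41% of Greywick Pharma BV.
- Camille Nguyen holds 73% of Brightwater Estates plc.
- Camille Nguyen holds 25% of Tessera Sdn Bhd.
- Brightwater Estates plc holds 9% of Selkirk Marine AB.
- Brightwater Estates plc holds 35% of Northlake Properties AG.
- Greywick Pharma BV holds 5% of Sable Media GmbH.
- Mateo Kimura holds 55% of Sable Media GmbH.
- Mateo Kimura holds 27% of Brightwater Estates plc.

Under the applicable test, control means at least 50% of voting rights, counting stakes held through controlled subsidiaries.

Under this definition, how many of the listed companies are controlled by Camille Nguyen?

Camille holds 73% of Brightwater, so Camille controls Brightwater.
Camille and Brightwater together hold 25% + 65% = 90% of Tessera, so Camille controls Tessera.
Brightwater and Camille together hold 41% + 19% = 60% of Greywick, so Camille controls Greywick.
No other company's threshold is met.
Camille controls 3 companies.

3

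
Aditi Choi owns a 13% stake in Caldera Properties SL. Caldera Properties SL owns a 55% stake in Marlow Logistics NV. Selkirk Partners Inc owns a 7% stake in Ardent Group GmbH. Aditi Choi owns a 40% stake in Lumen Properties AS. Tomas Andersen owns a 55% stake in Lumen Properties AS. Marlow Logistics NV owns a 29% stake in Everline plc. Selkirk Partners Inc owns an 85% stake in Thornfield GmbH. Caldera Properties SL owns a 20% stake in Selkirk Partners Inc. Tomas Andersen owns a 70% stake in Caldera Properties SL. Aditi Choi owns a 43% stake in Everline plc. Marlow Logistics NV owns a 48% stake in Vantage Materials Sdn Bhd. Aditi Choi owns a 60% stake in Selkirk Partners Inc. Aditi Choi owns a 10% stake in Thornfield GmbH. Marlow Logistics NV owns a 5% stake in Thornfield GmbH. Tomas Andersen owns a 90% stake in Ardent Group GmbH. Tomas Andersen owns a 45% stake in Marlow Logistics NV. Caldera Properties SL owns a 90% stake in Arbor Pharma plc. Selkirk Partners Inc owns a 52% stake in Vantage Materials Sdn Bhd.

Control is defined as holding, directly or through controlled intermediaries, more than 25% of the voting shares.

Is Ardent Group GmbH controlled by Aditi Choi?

No

Aditi holds 40% of Lumen, so Aditi controls Lumen.
Aditi holds 43% of Everline, so Aditi controls Everline.
Aditi holds 60% of Selkirk, so Aditi controls Selkirk.
Selkirk holds 52% of Vantage, so Aditi controls Vantage.
Aditi and Selkirk together hold 10% + 85% = 95% of Thornfield, so Aditi controls Thornfield.
In Ardent, Aditi's side holds only 7%, not > 25%.
So Aditi does not control Ardent.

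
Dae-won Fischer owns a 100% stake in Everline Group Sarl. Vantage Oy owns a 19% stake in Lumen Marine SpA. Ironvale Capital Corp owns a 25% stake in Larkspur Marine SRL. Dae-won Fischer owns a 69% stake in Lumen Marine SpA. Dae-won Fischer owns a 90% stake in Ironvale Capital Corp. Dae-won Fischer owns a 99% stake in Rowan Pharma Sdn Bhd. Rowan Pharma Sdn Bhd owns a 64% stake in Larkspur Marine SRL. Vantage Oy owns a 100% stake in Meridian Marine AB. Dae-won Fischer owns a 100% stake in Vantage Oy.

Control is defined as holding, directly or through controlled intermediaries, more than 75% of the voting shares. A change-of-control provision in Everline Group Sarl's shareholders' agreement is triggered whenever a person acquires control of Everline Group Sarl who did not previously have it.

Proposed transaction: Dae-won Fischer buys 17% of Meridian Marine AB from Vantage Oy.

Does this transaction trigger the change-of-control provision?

No

The purchase adds only to Dae-won's holdings (Vantage's stake shrinks), so Dae-won is the only person who could newly come to control Everline.
Dae-won holds 100% of Everline, so Dae-won controls Everline.
So Dae-won already controls Everline before the transaction.
After the purchase, Dae-won holds 17% of Meridian directly, and Vantage's stake falls to 83%.
Dae-won controlled Everline already, so this is not a new person acquiring control; every other person's position is unchanged or reduced.
No new person acquires control, so the clause is not triggered.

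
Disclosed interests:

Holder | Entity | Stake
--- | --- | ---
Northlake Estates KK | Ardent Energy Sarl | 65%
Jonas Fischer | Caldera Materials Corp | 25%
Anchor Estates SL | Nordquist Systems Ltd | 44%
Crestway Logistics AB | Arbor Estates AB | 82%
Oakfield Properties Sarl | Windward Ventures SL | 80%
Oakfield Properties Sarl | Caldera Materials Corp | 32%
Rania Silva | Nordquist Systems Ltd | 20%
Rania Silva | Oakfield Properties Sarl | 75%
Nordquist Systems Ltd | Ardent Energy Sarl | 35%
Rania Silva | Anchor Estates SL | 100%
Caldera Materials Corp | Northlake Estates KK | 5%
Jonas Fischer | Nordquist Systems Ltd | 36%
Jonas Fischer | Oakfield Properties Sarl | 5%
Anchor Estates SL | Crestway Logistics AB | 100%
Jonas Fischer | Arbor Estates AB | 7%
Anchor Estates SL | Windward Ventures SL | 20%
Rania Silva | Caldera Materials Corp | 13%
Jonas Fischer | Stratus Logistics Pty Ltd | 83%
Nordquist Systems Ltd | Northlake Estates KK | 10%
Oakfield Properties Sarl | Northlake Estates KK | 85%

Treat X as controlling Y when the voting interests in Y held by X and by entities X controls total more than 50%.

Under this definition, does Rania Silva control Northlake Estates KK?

Rania holds 100% of Anchor, so Rania controls Anchor.
Anchor and Rania together hold 44% + 20% = 64% of Nordquist, so Rania controls Nordquist.
Rania holds 75% of Oakfield, so Rania controls Oakfield.
Nordquist and Oakfield together hold 10% + 85% = 95% of Northlake, so Rania controls Northlake.

Yes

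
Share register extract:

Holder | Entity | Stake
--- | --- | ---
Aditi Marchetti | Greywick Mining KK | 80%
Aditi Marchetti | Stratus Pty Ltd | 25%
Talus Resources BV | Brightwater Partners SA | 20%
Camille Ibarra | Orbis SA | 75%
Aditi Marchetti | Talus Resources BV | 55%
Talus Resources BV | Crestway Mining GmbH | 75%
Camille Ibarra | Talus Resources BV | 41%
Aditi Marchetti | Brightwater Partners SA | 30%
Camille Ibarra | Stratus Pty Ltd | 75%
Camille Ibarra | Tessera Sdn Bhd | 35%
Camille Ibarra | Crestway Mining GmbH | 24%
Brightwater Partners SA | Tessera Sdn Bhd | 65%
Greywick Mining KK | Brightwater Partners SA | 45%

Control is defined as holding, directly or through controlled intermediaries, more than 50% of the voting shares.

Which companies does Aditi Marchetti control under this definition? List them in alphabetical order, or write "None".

Aditi holds 55% of Talus, so Aditi controls Talus.
Aditi holds 80% of Greywick, so Aditi controls Greywick.
Talus holds 75% of Crestway, so Aditi controls Crestway.
Aditi and Talus and Greywick together hold 30% + 20% + 45% = 95% of Brightwater, so Aditi controls Brightwater.
Brightwater holds 65% of Tessera, so Aditi controls Tessera.
No other company's threshold is met.

Brightwater Partners SA, Crestway Mining GmbH, Greywick Mining KK, Talus Resources BV, Tessera Sdn Bhd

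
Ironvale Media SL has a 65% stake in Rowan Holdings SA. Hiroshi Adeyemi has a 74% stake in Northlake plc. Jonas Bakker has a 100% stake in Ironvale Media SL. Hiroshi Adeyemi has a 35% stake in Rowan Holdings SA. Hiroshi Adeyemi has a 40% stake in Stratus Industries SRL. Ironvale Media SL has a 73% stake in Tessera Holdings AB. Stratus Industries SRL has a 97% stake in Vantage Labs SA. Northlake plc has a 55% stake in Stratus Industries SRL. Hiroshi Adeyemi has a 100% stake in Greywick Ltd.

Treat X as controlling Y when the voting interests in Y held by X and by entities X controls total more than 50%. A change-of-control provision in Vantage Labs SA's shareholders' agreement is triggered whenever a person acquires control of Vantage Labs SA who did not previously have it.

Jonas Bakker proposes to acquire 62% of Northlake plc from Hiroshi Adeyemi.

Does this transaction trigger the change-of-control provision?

The purchase adds only to Jonas's holdings (Hiroshi's stake shrinks), so Jonas is the only person who could newly come to control Vantage.
Jonas holds 100% of Ironvale, so Jonas controls Ironvale.
Ironvale holds 73% of Tessera, so Jonas controls Tessera.
Ironvale holds 65% of Rowan, so Jonas controls Rowan.
Neither Jonas nor any entity Jonas controls holds any voting interest in Vantage.
So before the transaction, Jonas does not control Vantage.
After the purchase, Jonas holds 62% of Northlake directly, and Hiroshi's stake falls to 12%.
Jonas holds 62% of Northlake, so Jonas controls Northlake.
Northlake holds 55% of Stratus, so Jonas controls Stratus.
Stratus holds 97% of Vantage, so Jonas controls Vantage.
Jonas did not control Vantage before and does after, so the clause is triggered.

Yes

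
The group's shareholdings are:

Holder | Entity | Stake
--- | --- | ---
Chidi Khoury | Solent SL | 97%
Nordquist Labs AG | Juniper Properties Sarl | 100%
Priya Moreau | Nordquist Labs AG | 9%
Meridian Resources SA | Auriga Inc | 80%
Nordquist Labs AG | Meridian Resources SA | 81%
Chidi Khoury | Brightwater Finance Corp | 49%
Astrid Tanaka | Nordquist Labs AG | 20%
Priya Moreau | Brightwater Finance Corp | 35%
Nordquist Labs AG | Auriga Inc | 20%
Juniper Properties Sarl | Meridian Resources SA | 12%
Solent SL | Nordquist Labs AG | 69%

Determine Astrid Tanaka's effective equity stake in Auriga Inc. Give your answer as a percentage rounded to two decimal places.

18.88%

Astrid reaches Auriga along 3 paths.
Via Nordquist → Meridian: 20% × 81% × 80% = 12.96%.
Via Nordquist → Juniper → Meridian: 20% × 100% × 12% × 80% = 1.92%.
Via Nordquist: 20% × 20% = 4%.
Total: 12.96% + 1.92% + 4% = 18.88%.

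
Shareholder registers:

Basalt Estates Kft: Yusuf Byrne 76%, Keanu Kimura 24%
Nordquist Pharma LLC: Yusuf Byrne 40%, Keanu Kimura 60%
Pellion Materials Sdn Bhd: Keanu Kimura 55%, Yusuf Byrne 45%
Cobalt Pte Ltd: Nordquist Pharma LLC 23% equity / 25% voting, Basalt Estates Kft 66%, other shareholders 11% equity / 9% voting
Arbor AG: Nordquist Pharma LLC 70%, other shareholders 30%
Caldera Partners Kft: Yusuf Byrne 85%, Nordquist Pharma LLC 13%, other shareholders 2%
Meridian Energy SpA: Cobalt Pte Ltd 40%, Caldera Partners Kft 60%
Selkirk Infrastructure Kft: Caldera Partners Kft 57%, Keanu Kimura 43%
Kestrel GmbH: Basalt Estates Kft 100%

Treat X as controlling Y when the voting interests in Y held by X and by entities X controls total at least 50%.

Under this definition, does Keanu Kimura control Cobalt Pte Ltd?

No

Keanu holds 60% of Nordquist, so Keanu controls Nordquist.
Keanu holds 55% of Pellion, so Keanu controls Pellion.
Nordquist holds 70% of Arbor, so Keanu controls Arbor.
In Cobalt, Keanu's side holds only 25%, not ≥ 50%.
So Keanu does not control Cobalt.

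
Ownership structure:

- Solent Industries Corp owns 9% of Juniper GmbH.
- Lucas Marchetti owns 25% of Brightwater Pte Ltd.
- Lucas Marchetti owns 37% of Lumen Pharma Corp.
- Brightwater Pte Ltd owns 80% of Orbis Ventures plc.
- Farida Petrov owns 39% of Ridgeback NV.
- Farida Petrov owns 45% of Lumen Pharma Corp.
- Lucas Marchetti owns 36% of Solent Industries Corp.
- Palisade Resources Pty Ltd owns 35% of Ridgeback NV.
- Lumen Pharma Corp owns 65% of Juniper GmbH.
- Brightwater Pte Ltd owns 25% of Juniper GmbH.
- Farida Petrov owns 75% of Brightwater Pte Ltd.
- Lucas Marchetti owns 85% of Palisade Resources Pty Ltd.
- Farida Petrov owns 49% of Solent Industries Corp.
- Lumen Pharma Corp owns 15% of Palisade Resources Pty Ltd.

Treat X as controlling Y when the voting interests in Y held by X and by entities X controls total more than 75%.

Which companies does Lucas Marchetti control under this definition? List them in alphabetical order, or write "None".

Lucas holds 85% of Palisade, so Lucas controls Palisade.
No other company's threshold is met.

Palisade Resources Pty Ltd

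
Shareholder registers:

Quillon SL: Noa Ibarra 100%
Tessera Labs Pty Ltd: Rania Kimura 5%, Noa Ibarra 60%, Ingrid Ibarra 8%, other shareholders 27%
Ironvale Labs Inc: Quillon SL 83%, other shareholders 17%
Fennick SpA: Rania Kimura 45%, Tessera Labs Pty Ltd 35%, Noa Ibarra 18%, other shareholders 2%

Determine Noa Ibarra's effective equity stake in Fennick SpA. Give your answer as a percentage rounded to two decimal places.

39.00%

Noa reaches Fennick along 2 paths.
Via Tessera: 60% × 35% = 21%.
Direct stake: 18% = 18%.
Total: 21% + 18% = 39%.
Rounded: 39.00%.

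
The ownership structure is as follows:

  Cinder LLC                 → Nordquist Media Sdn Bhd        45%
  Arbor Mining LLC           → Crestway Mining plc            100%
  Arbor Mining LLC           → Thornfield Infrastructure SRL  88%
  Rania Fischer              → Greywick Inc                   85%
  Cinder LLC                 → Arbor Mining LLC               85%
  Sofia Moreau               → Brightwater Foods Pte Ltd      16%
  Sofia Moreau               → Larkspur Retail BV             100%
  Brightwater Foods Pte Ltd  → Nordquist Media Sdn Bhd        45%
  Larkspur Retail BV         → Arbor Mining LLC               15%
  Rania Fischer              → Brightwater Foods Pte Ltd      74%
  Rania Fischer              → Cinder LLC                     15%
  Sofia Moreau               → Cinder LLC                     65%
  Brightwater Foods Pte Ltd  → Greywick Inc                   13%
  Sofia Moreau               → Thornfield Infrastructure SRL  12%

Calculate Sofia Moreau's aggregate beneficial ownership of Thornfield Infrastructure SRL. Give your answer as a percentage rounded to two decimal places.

Sofia reaches Thornfield along 3 paths.
Direct stake: 12% = 12%.
Via Cinder → Arbor: 65% × 85% × 88% = 48.62%.
Via Larkspur → Arbor: 100% × 15% × 88% = 13.2%.
Total: 12% + 48.62% + 13.2% = 73.82%.

73.82%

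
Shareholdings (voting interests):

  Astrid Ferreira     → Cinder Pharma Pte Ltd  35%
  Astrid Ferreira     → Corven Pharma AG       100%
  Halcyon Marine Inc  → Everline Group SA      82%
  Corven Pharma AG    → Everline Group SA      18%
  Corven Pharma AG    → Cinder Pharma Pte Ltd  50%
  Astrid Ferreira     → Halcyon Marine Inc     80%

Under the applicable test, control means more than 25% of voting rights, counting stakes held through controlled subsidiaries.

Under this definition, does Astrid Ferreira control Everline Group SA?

Astrid holds 100% of Corven, so Astrid controls Corven.
Astrid holds 80% of Halcyon, so Astrid controls Halcyon.
Halcyon and Corven together hold 82% + 18% = 100% of Everline, so Astrid controls Everline.

Yes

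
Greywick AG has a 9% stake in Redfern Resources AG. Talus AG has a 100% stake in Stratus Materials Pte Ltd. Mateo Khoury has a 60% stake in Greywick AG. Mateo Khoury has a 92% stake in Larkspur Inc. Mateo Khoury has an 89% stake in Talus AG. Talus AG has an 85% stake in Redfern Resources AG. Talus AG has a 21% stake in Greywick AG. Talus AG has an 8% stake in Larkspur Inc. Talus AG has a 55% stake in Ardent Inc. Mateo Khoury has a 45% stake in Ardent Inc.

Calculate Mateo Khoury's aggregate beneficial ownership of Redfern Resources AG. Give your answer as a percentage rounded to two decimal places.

Mateo reaches Redfern along 3 paths.
Via Talus: 89% × 85% = 75.65%.
Via Greywick: 60% × 9% = 5.4%.
Via Talus → Greywick: 89% × 21% × 9% = 1.6821%.
Total: 75.65% + 5.4% + 1.6821% = 82.7321%.
Rounded: 82.73%.

82.73%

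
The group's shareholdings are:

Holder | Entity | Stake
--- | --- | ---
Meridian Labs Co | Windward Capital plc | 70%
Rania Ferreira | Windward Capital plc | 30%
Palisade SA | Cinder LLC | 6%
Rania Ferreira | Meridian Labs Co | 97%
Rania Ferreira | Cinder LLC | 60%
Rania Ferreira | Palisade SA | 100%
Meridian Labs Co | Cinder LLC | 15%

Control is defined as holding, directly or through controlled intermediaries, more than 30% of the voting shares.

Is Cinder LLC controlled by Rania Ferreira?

Yes

Rania holds 100% of Palisade, so Rania controls Palisade.
Rania holds 97% of Meridian, so Rania controls Meridian.
Rania and Meridian and Palisade together hold 60% + 15% + 6% = 81% of Cinder, so Rania controls Cinder.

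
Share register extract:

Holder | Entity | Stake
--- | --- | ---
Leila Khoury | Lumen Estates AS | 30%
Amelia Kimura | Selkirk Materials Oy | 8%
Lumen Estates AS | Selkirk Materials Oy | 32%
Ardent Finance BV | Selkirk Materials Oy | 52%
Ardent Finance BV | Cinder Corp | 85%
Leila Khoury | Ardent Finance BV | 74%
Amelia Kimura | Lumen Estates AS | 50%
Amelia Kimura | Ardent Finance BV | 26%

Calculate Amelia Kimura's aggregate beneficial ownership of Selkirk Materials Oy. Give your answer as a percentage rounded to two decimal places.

37.52%

Amelia reaches Selkirk along 3 paths.
Via Ardent: 26% × 52% = 13.52%.
Via Lumen: 50% × 32% = 16%.
Direct stake: 8% = 8%.
Total: 13.52% + 16% + 8% = 37.52%.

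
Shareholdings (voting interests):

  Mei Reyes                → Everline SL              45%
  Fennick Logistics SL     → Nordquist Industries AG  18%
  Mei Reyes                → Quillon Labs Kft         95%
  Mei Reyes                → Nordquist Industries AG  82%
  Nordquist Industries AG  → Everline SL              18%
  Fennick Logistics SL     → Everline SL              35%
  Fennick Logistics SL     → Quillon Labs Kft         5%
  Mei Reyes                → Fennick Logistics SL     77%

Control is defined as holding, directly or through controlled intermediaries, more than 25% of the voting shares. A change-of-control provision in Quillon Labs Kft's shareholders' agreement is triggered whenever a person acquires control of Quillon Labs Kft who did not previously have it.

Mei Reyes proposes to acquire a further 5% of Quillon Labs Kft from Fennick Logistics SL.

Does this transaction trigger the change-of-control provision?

The purchase adds only to Mei's holdings (Fennick's stake shrinks), so Mei is the only person who could newly come to control Quillon.
Mei holds 77% of Fennick, so Mei controls Fennick.
Mei and Fennick together hold 95% + 5% = 100% of Quillon, so Mei controls Quillon.
So Mei already controls Quillon before the transaction.
After the purchase, Mei's direct stake in Quillon rises to 95% + 5% = 100%, and Fennick's stake falls to 0%.
Mei controlled Quillon already, so this is not a new person acquiring control; every other person's position is unchanged or reduced.
No new person acquires control, so the clause is not triggered.

No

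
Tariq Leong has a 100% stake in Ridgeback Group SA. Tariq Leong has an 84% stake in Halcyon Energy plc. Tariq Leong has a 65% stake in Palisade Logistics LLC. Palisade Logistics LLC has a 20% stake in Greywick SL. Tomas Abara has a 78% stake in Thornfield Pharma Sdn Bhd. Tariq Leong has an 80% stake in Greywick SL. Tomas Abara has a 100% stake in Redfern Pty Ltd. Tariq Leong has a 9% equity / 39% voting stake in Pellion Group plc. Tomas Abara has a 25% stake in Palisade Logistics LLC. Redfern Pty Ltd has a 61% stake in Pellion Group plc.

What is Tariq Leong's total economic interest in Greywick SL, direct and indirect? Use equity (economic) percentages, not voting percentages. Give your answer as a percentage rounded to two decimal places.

Tariq reaches Greywick along 2 paths.
Direct stake: 80% = 80%.
Via Palisade: 65% × 20% = 13%.
Total: 80% + 13% = 93%.
Rounded: 93.00%.

93.00%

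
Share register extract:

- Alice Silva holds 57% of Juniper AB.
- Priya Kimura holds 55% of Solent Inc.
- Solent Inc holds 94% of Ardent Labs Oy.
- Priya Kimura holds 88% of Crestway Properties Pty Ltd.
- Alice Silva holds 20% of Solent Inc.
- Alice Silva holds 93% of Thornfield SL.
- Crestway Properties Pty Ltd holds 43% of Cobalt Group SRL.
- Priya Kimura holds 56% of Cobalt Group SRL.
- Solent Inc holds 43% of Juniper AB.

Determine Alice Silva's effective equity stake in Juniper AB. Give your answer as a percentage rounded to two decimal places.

Alice reaches Juniper along 2 paths.
Via Solent: 20% × 43% = 8.6%.
Direct stake: 57% = 57%.
Total: 8.6% + 57% = 65.6%.
Rounded: 65.60%.

65.60%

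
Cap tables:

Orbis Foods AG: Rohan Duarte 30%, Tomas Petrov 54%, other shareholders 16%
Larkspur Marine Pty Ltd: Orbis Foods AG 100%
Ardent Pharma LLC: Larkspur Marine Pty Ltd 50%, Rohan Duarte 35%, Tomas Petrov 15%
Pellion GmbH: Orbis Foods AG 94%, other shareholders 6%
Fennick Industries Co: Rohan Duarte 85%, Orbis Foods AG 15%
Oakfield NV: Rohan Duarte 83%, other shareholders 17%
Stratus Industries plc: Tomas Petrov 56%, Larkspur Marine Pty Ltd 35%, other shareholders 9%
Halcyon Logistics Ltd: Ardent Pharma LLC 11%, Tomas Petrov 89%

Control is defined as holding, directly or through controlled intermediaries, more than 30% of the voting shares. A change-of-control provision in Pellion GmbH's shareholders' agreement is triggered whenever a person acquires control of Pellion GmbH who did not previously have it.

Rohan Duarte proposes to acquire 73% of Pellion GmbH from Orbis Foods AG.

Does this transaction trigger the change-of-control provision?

Yes

The purchase adds only to Rohan's holdings (Orbis's stake shrinks), so Rohan is the only person who could newly come to control Pellion.
Rohan holds 35% of Ardent, so Rohan controls Ardent.
Rohan holds 85% of Fennick, so Rohan controls Fennick.
Rohan holds 83% of Oakfield, so Rohan controls Oakfield.
Neither Rohan nor any entity Rohan controls holds any voting interest in Pellion.
So before the transaction, Rohan does not control Pellion.
After the purchase, Rohan holds 73% of Pellion directly, and Orbis's stake falls to 21%.
Rohan holds 73% of Pellion, so Rohan controls Pellion.
Rohan did not control Pellion before and does after, so the clause is triggered.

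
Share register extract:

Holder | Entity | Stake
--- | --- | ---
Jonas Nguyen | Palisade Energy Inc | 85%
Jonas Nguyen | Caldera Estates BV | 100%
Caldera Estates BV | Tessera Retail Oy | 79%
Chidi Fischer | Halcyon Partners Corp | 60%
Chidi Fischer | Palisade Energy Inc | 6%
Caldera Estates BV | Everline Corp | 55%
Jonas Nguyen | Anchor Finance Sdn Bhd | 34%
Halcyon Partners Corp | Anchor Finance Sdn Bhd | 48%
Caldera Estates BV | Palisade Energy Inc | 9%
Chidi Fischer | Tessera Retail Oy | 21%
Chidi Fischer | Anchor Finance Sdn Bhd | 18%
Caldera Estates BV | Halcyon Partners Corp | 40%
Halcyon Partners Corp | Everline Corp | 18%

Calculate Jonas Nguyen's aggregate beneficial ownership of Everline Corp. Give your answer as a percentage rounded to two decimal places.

62.20%

Jonas reaches Everline along 2 paths.
Via Caldera → Halcyon: 100% × 40% × 18% = 7.2%.
Via Caldera: 100% × 55% = 55%.
Total: 7.2% + 55% = 62.2%.
Rounded: 62.20%.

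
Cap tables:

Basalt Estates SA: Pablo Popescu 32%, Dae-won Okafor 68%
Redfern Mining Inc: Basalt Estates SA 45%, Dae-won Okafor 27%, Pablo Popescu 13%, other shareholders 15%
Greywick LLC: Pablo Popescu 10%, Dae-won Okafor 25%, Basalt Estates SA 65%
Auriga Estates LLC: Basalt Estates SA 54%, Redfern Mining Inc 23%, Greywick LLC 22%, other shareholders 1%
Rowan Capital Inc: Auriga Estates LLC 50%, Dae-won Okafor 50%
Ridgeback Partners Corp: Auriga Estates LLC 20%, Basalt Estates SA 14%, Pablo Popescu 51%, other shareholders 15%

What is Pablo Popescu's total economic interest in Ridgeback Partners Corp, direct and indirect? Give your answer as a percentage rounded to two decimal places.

61.55%

Pablo reaches Ridgeback along 7 paths.
Via Basalt → Auriga: 32% × 54% × 20% = 3.456%.
Via Basalt → Redfern → Auriga: 32% × 45% × 23% × 20% = 0.6624%.
Via Redfern → Auriga: 13% × 23% × 20% = 0.598%.
Via Greywick → Auriga: 10% × 22% × 20% = 0.44%.
Via Basalt → Greywick → Auriga: 32% × 65% × 22% × 20% = 0.9152%.
Via Basalt: 32% × 14% = 4.48%.
Direct stake: 51% = 51%.
Total: 3.456% + 0.6624% + 0.598% + 0.44% + 0.9152% + 4.48% + 51% = 61.5516%.
Rounded: 61.55%.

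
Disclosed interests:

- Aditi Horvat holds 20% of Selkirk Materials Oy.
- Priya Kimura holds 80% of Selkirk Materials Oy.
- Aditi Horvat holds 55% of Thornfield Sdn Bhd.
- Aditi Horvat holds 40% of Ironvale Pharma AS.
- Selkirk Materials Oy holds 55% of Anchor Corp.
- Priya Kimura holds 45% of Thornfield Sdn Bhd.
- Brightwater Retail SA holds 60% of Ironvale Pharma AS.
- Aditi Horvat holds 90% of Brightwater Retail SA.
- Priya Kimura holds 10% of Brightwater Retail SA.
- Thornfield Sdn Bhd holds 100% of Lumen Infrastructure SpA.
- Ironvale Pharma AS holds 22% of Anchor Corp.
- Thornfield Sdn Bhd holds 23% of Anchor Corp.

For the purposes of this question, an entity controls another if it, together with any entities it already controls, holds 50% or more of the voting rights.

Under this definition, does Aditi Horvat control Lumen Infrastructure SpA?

Yes

Aditi holds 55% of Thornfield, so Aditi controls Thornfield.
Thornfield holds 100% of Lumen, so Aditi controls Lumen.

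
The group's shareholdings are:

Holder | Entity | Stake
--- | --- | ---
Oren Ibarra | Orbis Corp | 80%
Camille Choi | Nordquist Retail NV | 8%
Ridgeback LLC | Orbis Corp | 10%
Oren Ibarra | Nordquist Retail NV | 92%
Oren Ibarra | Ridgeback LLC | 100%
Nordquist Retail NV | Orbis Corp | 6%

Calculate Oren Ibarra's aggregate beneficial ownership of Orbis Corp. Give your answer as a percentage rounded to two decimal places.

95.52%

Oren reaches Orbis along 3 paths.
Via Ridgeback: 100% × 10% = 10%.
Direct stake: 80% = 80%.
Via Nordquist: 92% × 6% = 5.52%.
Total: 10% + 80% + 5.52% = 95.52%.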